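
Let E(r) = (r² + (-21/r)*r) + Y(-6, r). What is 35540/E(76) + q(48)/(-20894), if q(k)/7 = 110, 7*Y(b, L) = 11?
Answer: 645872675/105243078 ≈ 6.1370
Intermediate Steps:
Y(b, L) = 11/7 (Y(b, L) = (⅐)*11 = 11/7)
E(r) = -136/7 + r² (E(r) = (r² + (-21/r)*r) + 11/7 = (r² - 21) + 11/7 = (-21 + r²) + 11/7 = -136/7 + r²)
q(k) = 770 (q(k) = 7*110 = 770)
35540/E(76) + q(48)/(-20894) = 35540/(-136/7 + 76²) + 770/(-20894) = 35540/(-136/7 + 5776) + 770*(-1/20894) = 35540/(40296/7) - 385/10447 = 35540*(7/40296) - 385/10447 = 62195/10074 - 385/10447 = 645872675/105243078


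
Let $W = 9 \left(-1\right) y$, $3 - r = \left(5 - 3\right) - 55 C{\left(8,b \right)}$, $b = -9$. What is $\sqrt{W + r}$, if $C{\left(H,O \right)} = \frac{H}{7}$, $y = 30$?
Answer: $\frac{i \sqrt{10101}}{7} \approx 14.358 i$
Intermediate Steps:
$C{\left(H,O \right)} = \frac{H}{7}$ ($C{\left(H,O \right)} = H \frac{1}{7} = \frac{H}{7}$)
$r = \frac{447}{7}$ ($r = 3 - \left(\left(5 - 3\right) - 55 \cdot \frac{1}{7} \cdot 8\right) = 3 - \left(\left(5 - 3\right) - \frac{440}{7}\right) = 3 - \left(2 - \frac{440}{7}\right) = 3 - - \frac{426}{7} = 3 + \frac{426}{7} = \frac{447}{7} \approx 63.857$)
$W = -270$ ($W = 9 \left(-1\right) 30 = \left(-9\right) 30 = -270$)
$\sqrt{W + r} = \sqrt{-270 + \frac{447}{7}} = \sqrt{- \frac{1443}{7}} = \frac{i \sqrt{10101}}{7}$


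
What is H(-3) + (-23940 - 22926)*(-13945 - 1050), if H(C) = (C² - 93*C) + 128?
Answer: 702756086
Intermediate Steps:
H(C) = 128 + C² - 93*C
H(-3) + (-23940 - 22926)*(-13945 - 1050) = (128 + (-3)² - 93*(-3)) + (-23940 - 22926)*(-13945 - 1050) = (128 + 9 + 279) - 46866*(-14995) = 416 + 702755670 = 702756086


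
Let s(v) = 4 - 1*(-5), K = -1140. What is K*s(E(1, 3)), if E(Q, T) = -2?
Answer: -10260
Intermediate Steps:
s(v) = 9 (s(v) = 4 + 5 = 9)
K*s(E(1, 3)) = -1140*9 = -10260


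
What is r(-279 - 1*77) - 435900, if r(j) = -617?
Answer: -436517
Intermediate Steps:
r(-279 - 1*77) - 435900 = -617 - 435900 = -436517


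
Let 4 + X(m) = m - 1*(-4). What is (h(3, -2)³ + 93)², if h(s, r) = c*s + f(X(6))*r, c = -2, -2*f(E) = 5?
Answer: 8464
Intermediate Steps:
X(m) = m (X(m) = -4 + (m - 1*(-4)) = -4 + (m + 4) = -4 + (4 + m) = m)
f(E) = -5/2 (f(E) = -½*5 = -5/2)
h(s, r) = -2*s - 5*r/2
(h(3, -2)³ + 93)² = ((-2*3 - 5/2*(-2))³ + 93)² = ((-6 + 5)³ + 93)² = ((-1)³ + 93)² = (-1 + 93)² = 92² = 8464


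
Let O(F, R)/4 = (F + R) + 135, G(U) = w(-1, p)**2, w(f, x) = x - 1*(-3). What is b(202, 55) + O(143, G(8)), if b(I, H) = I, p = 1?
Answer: 1378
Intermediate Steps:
w(f, x) = 3 + x (w(f, x) = x + 3 = 3 + x)
G(U) = 16 (G(U) = (3 + 1)**2 = 4**2 = 16)
O(F, R) = 540 + 4*F + 4*R (O(F, R) = 4*((F + R) + 135) = 4*(135 + F + R) = 540 + 4*F + 4*R)
b(202, 55) + O(143, G(8)) = 202 + (540 + 4*143 + 4*16) = 202 + (540 + 572 + 64) = 202 + 1176 = 1378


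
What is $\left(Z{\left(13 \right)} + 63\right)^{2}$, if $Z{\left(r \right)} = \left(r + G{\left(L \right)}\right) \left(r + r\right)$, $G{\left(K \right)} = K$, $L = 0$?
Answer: $160801$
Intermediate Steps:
$Z{\left(r \right)} = 2 r^{2}$ ($Z{\left(r \right)} = \left(r + 0\right) \left(r + r\right) = r 2 r = 2 r^{2}$)
$\left(Z{\left(13 \right)} + 63\right)^{2} = \left(2 \cdot 13^{2} + 63\right)^{2} = \left(2 \cdot 169 + 63\right)^{2} = \left(338 + 63\right)^{2} = 401^{2} = 160801$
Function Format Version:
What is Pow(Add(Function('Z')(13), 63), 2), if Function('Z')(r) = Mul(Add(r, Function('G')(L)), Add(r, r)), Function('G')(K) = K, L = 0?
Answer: 160801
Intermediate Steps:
Function('Z')(r) = Mul(2, Pow(r, 2)) (Function('Z')(r) = Mul(Add(r, 0), Add(r, r)) = Mul(r, Mul(2, r)) = Mul(2, Pow(r, 2)))
Pow(Add(Function('Z')(13), 63), 2) = Pow(Add(Mul(2, Pow(13, 2)), 63), 2) = Pow(Add(Mul(2, 169), 63), 2) = Pow(Add(338, 63), 2) = Pow(401, 2) = 160801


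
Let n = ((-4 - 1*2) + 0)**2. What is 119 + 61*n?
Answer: 2315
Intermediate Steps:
n = 36 (n = ((-4 - 2) + 0)**2 = (-6 + 0)**2 = (-6)**2 = 36)
119 + 61*n = 119 + 61*36 = 119 + 2196 = 2315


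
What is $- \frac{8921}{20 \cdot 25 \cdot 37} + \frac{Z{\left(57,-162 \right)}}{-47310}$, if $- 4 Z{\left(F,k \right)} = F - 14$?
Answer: $- \frac{84370727}{175047000} \approx -0.48199$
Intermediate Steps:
$Z{\left(F,k \right)} = \frac{7}{2} - \frac{F}{4}$ ($Z{\left(F,k \right)} = - \frac{F - 14}{4} = - \frac{-14 + F}{4} = \frac{7}{2} - \frac{F}{4}$)
$- \frac{8921}{20 \cdot 25 \cdot 37} + \frac{Z{\left(57,-162 \right)}}{-47310} = - \frac{8921}{20 \cdot 25 \cdot 37} + \frac{\frac{7}{2} - \frac{57}{4}}{-47310} = - \frac{8921}{500 \cdot 37} + \left(\frac{7}{2} - \frac{57}{4}\right) \left(- \frac{1}{47310}\right) = - \frac{8921}{18500} - - \frac{43}{189240} = \left(-8921\right) \frac{1}{18500} + \frac{43}{189240} = - \frac{8921}{18500} + \frac{43}{189240} = - \frac{84370727}{175047000}$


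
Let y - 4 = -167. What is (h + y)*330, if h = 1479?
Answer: 434280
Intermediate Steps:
y = -163 (y = 4 - 167 = -163)
(h + y)*330 = (1479 - 163)*330 = 1316*330 = 434280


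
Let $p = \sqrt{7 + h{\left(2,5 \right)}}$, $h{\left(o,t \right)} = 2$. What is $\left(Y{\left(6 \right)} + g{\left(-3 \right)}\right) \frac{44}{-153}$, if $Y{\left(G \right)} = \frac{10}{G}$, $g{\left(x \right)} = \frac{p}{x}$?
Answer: $- \frac{88}{459} \approx -0.19172$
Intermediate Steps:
$p = 3$ ($p = \sqrt{7 + 2} = \sqrt{9} = 3$)
$g{\left(x \right)} = \frac{3}{x}$
$\left(Y{\left(6 \right)} + g{\left(-3 \right)}\right) \frac{44}{-153} = \left(\frac{10}{6} + \frac{3}{-3}\right) \frac{44}{-153} = \left(10 \cdot \frac{1}{6} + 3 \left(- \frac{1}{3}\right)\right) 44 \left(- \frac{1}{153}\right) = \left(\frac{5}{3} - 1\right) \left(- \frac{44}{153}\right) = \frac{2}{3} \left(- \frac{44}{153}\right) = - \frac{88}{459}$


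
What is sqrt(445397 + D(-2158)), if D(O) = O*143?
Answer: sqrt(136803) ≈ 369.87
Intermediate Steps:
D(O) = 143*O
sqrt(445397 + D(-2158)) = sqrt(445397 + 143*(-2158)) = sqrt(445397 - 308594) = sqrt(136803)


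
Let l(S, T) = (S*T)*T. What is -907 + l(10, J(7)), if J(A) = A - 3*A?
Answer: 1053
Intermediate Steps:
J(A) = -2*A
l(S, T) = S*T**2
-907 + l(10, J(7)) = -907 + 10*(-2*7)**2 = -907 + 10*(-14)**2 = -907 + 10*196 = -907 + 1960 = 1053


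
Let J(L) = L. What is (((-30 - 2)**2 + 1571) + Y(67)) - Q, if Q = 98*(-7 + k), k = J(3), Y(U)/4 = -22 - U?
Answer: 2631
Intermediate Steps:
Y(U) = -88 - 4*U (Y(U) = 4*(-22 - U) = -88 - 4*U)
k = 3
Q = -392 (Q = 98*(-7 + 3) = 98*(-4) = -392)
(((-30 - 2)**2 + 1571) + Y(67)) - Q = (((-30 - 2)**2 + 1571) + (-88 - 4*67)) - 1*(-392) = (((-32)**2 + 1571) + (-88 - 268)) + 392 = ((1024 + 1571) - 356) + 392 = (2595 - 356) + 392 = 2239 + 392 = 2631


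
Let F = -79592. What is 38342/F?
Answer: -19171/39796 ≈ -0.48173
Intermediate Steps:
38342/F = 38342/(-79592) = 38342*(-1/79592) = -19171/39796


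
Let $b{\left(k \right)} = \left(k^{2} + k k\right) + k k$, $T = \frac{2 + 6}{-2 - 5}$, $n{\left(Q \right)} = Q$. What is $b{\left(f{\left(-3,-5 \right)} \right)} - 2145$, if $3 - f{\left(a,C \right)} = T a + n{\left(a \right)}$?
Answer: $- \frac{104133}{49} \approx -2125.2$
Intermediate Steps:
$T = - \frac{8}{7}$ ($T = \frac{8}{-7} = 8 \left(- \frac{1}{7}\right) = - \frac{8}{7} \approx -1.1429$)
$f{\left(a,C \right)} = 3 + \frac{a}{7}$ ($f{\left(a,C \right)} = 3 - \left(- \frac{8 a}{7} + a\right) = 3 - - \frac{a}{7} = 3 + \frac{a}{7}$)
$b{\left(k \right)} = 3 k^{2}$ ($b{\left(k \right)} = \left(k^{2} + k^{2}\right) + k^{2} = 2 k^{2} + k^{2} = 3 k^{2}$)
$b{\left(f{\left(-3,-5 \right)} \right)} - 2145 = 3 \left(3 + \frac{1}{7} \left(-3\right)\right)^{2} - 2145 = 3 \left(3 - \frac{3}{7}\right)^{2} - 2145 = 3 \left(\frac{18}{7}\right)^{2} - 2145 = 3 \cdot \frac{324}{49} - 2145 = \frac{972}{49} - 2145 = - \frac{104133}{49}$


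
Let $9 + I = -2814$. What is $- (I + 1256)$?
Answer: $1567$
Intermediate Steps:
$I = -2823$ ($I = -9 - 2814 = -2823$)
$- (I + 1256) = - (-2823 + 1256) = \left(-1\right) \left(-1567\right) = 1567$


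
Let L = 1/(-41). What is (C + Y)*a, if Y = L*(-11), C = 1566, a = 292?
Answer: 18751364/41 ≈ 4.5735e+5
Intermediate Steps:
L = -1/41 (L = 1*(-1/41) = -1/41 ≈ -0.024390)
Y = 11/41 (Y = -1/41*(-11) = 11/41 ≈ 0.26829)
(C + Y)*a = (1566 + 11/41)*292 = (64217/41)*292 = 18751364/41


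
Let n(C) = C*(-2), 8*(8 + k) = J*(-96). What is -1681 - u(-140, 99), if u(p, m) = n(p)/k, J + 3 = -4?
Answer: -32009/19 ≈ -1684.7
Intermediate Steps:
J = -7 (J = -3 - 4 = -7)
k = 76 (k = -8 + (-7*(-96))/8 = -8 + (⅛)*672 = -8 + 84 = 76)
n(C) = -2*C
u(p, m) = -p/38 (u(p, m) = -2*p/76 = -2*p*(1/76) = -p/38)
-1681 - u(-140, 99) = -1681 - (-1)*(-140)/38 = -1681 - 1*70/19 = -1681 - 70/19 = -32009/19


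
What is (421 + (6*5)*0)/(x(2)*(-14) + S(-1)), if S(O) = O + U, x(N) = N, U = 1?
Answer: -421/28 ≈ -15.036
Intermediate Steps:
S(O) = 1 + O (S(O) = O + 1 = 1 + O)
(421 + (6*5)*0)/(x(2)*(-14) + S(-1)) = (421 + (6*5)*0)/(2*(-14) + (1 - 1)) = (421 + 30*0)/(-28 + 0) = (421 + 0)/(-28) = 421*(-1/28) = -421/28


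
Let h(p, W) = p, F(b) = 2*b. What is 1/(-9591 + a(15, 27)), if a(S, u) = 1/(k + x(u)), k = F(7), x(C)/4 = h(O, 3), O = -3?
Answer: -2/19181 ≈ -0.00010427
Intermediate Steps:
x(C) = -12 (x(C) = 4*(-3) = -12)
k = 14 (k = 2*7 = 14)
a(S, u) = ½ (a(S, u) = 1/(14 - 12) = 1/2 = ½)
1/(-9591 + a(15, 27)) = 1/(-9591 + ½) = 1/(-19181/2) = -2/19181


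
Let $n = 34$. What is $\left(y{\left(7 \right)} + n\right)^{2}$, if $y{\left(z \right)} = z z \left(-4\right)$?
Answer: $26244$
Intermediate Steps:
$y{\left(z \right)} = - 4 z^{2}$ ($y{\left(z \right)} = z^{2} \left(-4\right) = - 4 z^{2}$)
$\left(y{\left(7 \right)} + n\right)^{2} = \left(- 4 \cdot 7^{2} + 34\right)^{2} = \left(\left(-4\right) 49 + 34\right)^{2} = \left(-196 + 34\right)^{2} = \left(-162\right)^{2} = 26244$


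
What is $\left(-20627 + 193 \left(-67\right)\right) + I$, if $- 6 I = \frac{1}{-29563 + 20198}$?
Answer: $- \frac{1885624019}{56190} \approx -33558.0$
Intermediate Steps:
$I = \frac{1}{56190}$ ($I = - \frac{1}{6 \left(-29563 + 20198\right)} = - \frac{1}{6 \left(-9365\right)} = \left(- \frac{1}{6}\right) \left(- \frac{1}{9365}\right) = \frac{1}{56190} \approx 1.7797 \cdot 10^{-5}$)
$\left(-20627 + 193 \left(-67\right)\right) + I = \left(-20627 + 193 \left(-67\right)\right) + \frac{1}{56190} = \left(-20627 - 12931\right) + \frac{1}{56190} = -33558 + \frac{1}{56190} = - \frac{1885624019}{56190}$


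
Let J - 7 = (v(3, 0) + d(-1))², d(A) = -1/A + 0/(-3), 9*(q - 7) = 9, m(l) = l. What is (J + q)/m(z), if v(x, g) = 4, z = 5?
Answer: 8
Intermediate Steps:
q = 8 (q = 7 + (⅑)*9 = 7 + 1 = 8)
d(A) = -1/A (d(A) = -1/A + 0*(-⅓) = -1/A + 0 = -1/A)
J = 32 (J = 7 + (4 - 1/(-1))² = 7 + (4 - 1*(-1))² = 7 + (4 + 1)² = 7 + 5² = 7 + 25 = 32)
(J + q)/m(z) = (32 + 8)/5 = 40*(⅕) = 8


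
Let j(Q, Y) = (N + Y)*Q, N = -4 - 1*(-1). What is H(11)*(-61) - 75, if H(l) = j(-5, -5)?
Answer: -2515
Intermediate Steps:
N = -3 (N = -4 + 1 = -3)
j(Q, Y) = Q*(-3 + Y) (j(Q, Y) = (-3 + Y)*Q = Q*(-3 + Y))
H(l) = 40 (H(l) = -5*(-3 - 5) = -5*(-8) = 40)
H(11)*(-61) - 75 = 40*(-61) - 75 = -2440 - 75 = -2515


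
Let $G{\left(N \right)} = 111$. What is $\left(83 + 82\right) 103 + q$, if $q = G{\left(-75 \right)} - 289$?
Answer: $16817$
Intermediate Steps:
$q = -178$ ($q = 111 - 289 = -178$)
$\left(83 + 82\right) 103 + q = \left(83 + 82\right) 103 - 178 = 165 \cdot 103 - 178 = 16995 - 178 = 16817$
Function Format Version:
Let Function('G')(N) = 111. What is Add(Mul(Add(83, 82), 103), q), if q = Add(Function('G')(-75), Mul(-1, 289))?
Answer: 16817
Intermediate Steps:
q = -178 (q = Add(111, Mul(-1, 289)) = Add(111, -289) = -178)
Add(Mul(Add(83, 82), 103), q) = Add(Mul(Add(83, 82), 103), -178) = Add(Mul(165, 103), -178) = Add(16995, -178) = 16817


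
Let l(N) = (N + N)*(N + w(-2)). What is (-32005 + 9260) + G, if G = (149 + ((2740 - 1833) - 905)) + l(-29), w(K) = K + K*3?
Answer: -20448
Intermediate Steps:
w(K) = 4*K (w(K) = K + 3*K = 4*K)
l(N) = 2*N*(-8 + N) (l(N) = (N + N)*(N + 4*(-2)) = (2*N)*(N - 8) = (2*N)*(-8 + N) = 2*N*(-8 + N))
G = 2297 (G = (149 + ((2740 - 1833) - 905)) + 2*(-29)*(-8 - 29) = (149 + (907 - 905)) + 2*(-29)*(-37) = (149 + 2) + 2146 = 151 + 2146 = 2297)
(-32005 + 9260) + G = (-32005 + 9260) + 2297 = -22745 + 2297 = -20448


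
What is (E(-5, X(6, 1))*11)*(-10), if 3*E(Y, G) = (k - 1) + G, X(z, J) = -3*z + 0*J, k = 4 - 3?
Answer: 660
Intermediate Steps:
k = 1
X(z, J) = -3*z (X(z, J) = -3*z + 0 = -3*z)
E(Y, G) = G/3 (E(Y, G) = ((1 - 1) + G)/3 = (0 + G)/3 = G/3)
(E(-5, X(6, 1))*11)*(-10) = (((-3*6)/3)*11)*(-10) = (((⅓)*(-18))*11)*(-10) = -6*11*(-10) = -66*(-10) = 660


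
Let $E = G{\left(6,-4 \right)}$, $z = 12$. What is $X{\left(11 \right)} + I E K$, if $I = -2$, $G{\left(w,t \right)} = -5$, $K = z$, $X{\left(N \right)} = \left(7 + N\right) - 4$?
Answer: $134$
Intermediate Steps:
$X{\left(N \right)} = 3 + N$
$K = 12$
$E = -5$
$X{\left(11 \right)} + I E K = \left(3 + 11\right) - 2 \left(\left(-5\right) 12\right) = 14 - -120 = 14 + 120 = 134$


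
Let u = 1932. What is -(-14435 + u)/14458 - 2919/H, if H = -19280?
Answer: 141630371/139375120 ≈ 1.0162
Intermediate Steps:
-(-14435 + u)/14458 - 2919/H = -(-14435 + 1932)/14458 - 2919/(-19280) = -1*(-12503)*(1/14458) - 2919*(-1/19280) = 12503*(1/14458) + 2919/19280 = 12503/14458 + 2919/19280 = 141630371/139375120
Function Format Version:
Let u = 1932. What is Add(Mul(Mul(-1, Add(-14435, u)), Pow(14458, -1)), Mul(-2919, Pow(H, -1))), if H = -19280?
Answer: Rational(141630371, 139375120) ≈ 1.0162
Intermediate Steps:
Add(Mul(Mul(-1, Add(-14435, u)), Pow(14458, -1)), Mul(-2919, Pow(H, -1))) = Add(Mul(Mul(-1, Add(-14435, 1932)), Pow(14458, -1)), Mul(-2919, Pow(-19280, -1))) = Add(Mul(Mul(-1, -12503), Rational(1, 14458)), Mul(-2919, Rational(-1, 19280))) = Add(Mul(12503, Rational(1, 14458)), Rational(2919, 19280)) = Add(Rational(12503, 14458), Rational(2919, 19280)) = Rational(141630371, 139375120)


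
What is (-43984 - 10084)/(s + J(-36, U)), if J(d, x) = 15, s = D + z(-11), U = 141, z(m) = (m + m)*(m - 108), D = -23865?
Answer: 13517/5308 ≈ 2.5465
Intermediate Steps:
z(m) = 2*m*(-108 + m) (z(m) = (2*m)*(-108 + m) = 2*m*(-108 + m))
s = -21247 (s = -23865 + 2*(-11)*(-108 - 11) = -23865 + 2*(-11)*(-119) = -23865 + 2618 = -21247)
(-43984 - 10084)/(s + J(-36, U)) = (-43984 - 10084)/(-21247 + 15) = -54068/(-21232) = -54068*(-1/21232) = 13517/5308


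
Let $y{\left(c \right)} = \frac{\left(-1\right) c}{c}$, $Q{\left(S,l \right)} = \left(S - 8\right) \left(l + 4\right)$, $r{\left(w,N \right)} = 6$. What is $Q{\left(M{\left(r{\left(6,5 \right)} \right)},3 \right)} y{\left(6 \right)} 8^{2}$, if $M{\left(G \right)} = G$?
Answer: $896$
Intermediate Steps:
$Q{\left(S,l \right)} = \left(-8 + S\right) \left(4 + l\right)$
$y{\left(c \right)} = -1$
$Q{\left(M{\left(r{\left(6,5 \right)} \right)},3 \right)} y{\left(6 \right)} 8^{2} = \left(-32 - 24 + 4 \cdot 6 + 6 \cdot 3\right) \left(-1\right) 8^{2} = \left(-32 - 24 + 24 + 18\right) \left(-1\right) 64 = \left(-14\right) \left(-1\right) 64 = 14 \cdot 64 = 896$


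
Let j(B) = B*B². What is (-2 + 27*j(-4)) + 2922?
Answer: 1192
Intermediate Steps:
j(B) = B³
(-2 + 27*j(-4)) + 2922 = (-2 + 27*(-4)³) + 2922 = (-2 + 27*(-64)) + 2922 = (-2 - 1728) + 2922 = -1730 + 2922 = 1192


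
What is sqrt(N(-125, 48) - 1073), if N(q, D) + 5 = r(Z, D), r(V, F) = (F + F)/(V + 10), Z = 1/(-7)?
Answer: 3*I*sqrt(62790)/23 ≈ 32.684*I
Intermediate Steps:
Z = -1/7 (Z = 1*(-1/7) = -1/7 ≈ -0.14286)
r(V, F) = 2*F/(10 + V) (r(V, F) = (2*F)/(10 + V) = 2*F/(10 + V))
N(q, D) = -5 + 14*D/69 (N(q, D) = -5 + 2*D/(10 - 1/7) = -5 + 2*D/(69/7) = -5 + 2*D*(7/69) = -5 + 14*D/69)
sqrt(N(-125, 48) - 1073) = sqrt((-5 + (14/69)*48) - 1073) = sqrt((-5 + 224/23) - 1073) = sqrt(109/23 - 1073) = sqrt(-24570/23) = 3*I*sqrt(62790)/23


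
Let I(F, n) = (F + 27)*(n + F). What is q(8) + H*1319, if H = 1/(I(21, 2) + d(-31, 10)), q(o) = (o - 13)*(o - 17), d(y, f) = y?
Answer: 49604/1073 ≈ 46.229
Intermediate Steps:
I(F, n) = (27 + F)*(F + n)
q(o) = (-17 + o)*(-13 + o) (q(o) = (-13 + o)*(-17 + o) = (-17 + o)*(-13 + o))
H = 1/1073 (H = 1/((21**2 + 27*21 + 27*2 + 21*2) - 31) = 1/((441 + 567 + 54 + 42) - 31) = 1/(1104 - 31) = 1/1073 ≈ 0.00093197)
q(8) + H*1319 = (221 + 8**2 - 30*8) + (1/1073)*1319 = (221 + 64 - 240) + 1319/1073 = 45 + 1319/1073 = 49604/1073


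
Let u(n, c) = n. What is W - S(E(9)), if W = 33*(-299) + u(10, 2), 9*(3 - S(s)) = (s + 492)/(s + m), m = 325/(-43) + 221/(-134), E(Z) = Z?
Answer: -36310354/3585 ≈ -10128.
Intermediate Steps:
m = -53053/5762 (m = 325*(-1/43) + 221*(-1/134) = -325/43 - 221/134 = -53053/5762 ≈ -9.2074)
S(s) = 3 - (492 + s)/(9*(-53053/5762 + s)) (S(s) = 3 - (s + 492)/(9*(s - 53053/5762)) = 3 - (492 + s)/(9*(-53053/5762 + s)))
W = -9857 (W = 33*(-299) + 10 = -9867 + 10 = -9857)
W - S(E(9)) = -9857 - (-4267335 + 149812*9)/(9*(-53053 + 5762*9)) = -9857 - (-4267335 + 1348308)/(9*(-53053 + 51858)) = -9857 - (-2919027)/(9*(-1195)) = -9857 - (-1)*(-2919027)/(9*1195) = -9857 - 1*973009/3585 = -9857 - 973009/3585 = -36310354/3585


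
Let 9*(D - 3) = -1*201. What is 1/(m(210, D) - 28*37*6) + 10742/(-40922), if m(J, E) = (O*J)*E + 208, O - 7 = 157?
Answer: -3608516069/13746681928 ≈ -0.26250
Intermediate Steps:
O = 164 (O = 7 + 157 = 164)
D = -58/3 (D = 3 + (-1*201)/9 = 3 + (⅑)*(-201) = 3 - 67/3 = -58/3 ≈ -19.333)
m(J, E) = 208 + 164*E*J (m(J, E) = (164*J)*E + 208 = 164*E*J + 208 = 208 + 164*E*J)
1/(m(210, D) - 28*37*6) + 10742/(-40922) = 1/((208 + 164*(-58/3)*210) - 28*37*6) + 10742/(-40922) = 1/((208 - 665840) - 1036*6) + 10742*(-1/40922) = 1/(-665632 - 6216) - 5371/20461 = 1/(-671848) - 5371/20461 = -1/671848 - 5371/20461 = -3608516069/13746681928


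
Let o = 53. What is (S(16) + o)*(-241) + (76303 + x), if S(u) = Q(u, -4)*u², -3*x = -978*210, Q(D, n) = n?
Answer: 378774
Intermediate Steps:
x = 68460 (x = -(-326)*210 = -⅓*(-205380) = 68460)
S(u) = -4*u²
(S(16) + o)*(-241) + (76303 + x) = (-4*16² + 53)*(-241) + (76303 + 68460) = (-4*256 + 53)*(-241) + 144763 = (-1024 + 53)*(-241) + 144763 = -971*(-241) + 144763 = 234011 + 144763 = 378774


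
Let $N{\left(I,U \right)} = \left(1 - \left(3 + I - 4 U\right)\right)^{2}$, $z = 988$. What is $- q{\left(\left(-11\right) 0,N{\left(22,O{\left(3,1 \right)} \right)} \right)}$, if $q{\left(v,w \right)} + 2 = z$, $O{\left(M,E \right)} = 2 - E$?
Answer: $-986$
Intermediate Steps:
$N{\left(I,U \right)} = \left(-2 - I + 4 U\right)^{2}$ ($N{\left(I,U \right)} = \left(1 - \left(3 + I - 4 U\right)\right)^{2} = \left(-2 - I + 4 U\right)^{2}$)
$q{\left(v,w \right)} = 986$ ($q{\left(v,w \right)} = -2 + 988 = 986$)
$- q{\left(\left(-11\right) 0,N{\left(22,O{\left(3,1 \right)} \right)} \right)} = \left(-1\right) 986 = -986$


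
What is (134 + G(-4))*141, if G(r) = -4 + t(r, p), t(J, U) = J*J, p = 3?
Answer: 20586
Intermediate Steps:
t(J, U) = J²
G(r) = -4 + r²
(134 + G(-4))*141 = (134 + (-4 + (-4)²))*141 = (134 + (-4 + 16))*141 = (134 + 12)*141 = 146*141 = 20586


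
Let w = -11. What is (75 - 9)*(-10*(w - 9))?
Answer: 13200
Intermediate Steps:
(75 - 9)*(-10*(w - 9)) = (75 - 9)*(-10*(-11 - 9)) = 66*(-10*(-20)) = 66*200 = 13200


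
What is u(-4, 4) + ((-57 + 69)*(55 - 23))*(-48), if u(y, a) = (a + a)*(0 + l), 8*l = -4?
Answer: -18436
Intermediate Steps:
l = -½ (l = (⅛)*(-4) = -½ ≈ -0.50000)
u(y, a) = -a (u(y, a) = (a + a)*(0 - ½) = (2*a)*(-½) = -a)
u(-4, 4) + ((-57 + 69)*(55 - 23))*(-48) = -1*4 + ((-57 + 69)*(55 - 23))*(-48) = -4 + (12*32)*(-48) = -4 + 384*(-48) = -4 - 18432 = -18436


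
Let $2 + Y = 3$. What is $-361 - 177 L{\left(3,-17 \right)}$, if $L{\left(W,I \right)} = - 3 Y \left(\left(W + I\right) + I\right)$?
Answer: $-16822$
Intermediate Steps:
$Y = 1$ ($Y = -2 + 3 = 1$)
$L{\left(W,I \right)} = - 6 I - 3 W$ ($L{\left(W,I \right)} = \left(-3\right) 1 \left(\left(W + I\right) + I\right) = - 3 \left(\left(I + W\right) + I\right) = - 3 \left(W + 2 I\right) = - 6 I - 3 W$)
$-361 - 177 L{\left(3,-17 \right)} = -361 - 177 \left(\left(-6\right) \left(-17\right) - 9\right) = -361 - 177 \left(102 - 9\right) = -361 - 16461 = -16822$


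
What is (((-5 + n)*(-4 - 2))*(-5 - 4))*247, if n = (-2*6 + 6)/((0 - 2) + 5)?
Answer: -93366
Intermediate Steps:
n = -2 (n = (-12 + 6)/(-2 + 5) = -6/3 = -6*⅓ = -2)
(((-5 + n)*(-4 - 2))*(-5 - 4))*247 = (((-5 - 2)*(-4 - 2))*(-5 - 4))*247 = (-7*(-6)*(-9))*247 = (42*(-9))*247 = -378*247 = -93366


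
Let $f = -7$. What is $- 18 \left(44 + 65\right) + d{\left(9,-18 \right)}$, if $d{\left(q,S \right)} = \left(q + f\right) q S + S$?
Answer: $-2304$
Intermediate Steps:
$d{\left(q,S \right)} = S + S q \left(-7 + q\right)$ ($d{\left(q,S \right)} = \left(q - 7\right) q S + S = \left(-7 + q\right) q S + S = q \left(-7 + q\right) S + S = S q \left(-7 + q\right) + S = S + S q \left(-7 + q\right)$)
$- 18 \left(44 + 65\right) + d{\left(9,-18 \right)} = - 18 \left(44 + 65\right) - 18 \left(1 + 9^{2} - 63\right) = \left(-18\right) 109 - 18 \left(1 + 81 - 63\right) = -1962 - 342 = -2304$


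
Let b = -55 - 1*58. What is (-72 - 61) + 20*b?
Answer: -2393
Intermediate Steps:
b = -113 (b = -55 - 58 = -113)
(-72 - 61) + 20*b = (-72 - 61) + 20*(-113) = -133 - 2260 = -2393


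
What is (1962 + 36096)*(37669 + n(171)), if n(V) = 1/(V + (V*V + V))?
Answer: 14136796687208/9861 ≈ 1.4336e+9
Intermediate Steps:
n(V) = 1/(V² + 2*V) (n(V) = 1/(V + (V² + V)) = 1/(V + (V + V²)) = 1/(V² + 2*V))
(1962 + 36096)*(37669 + n(171)) = (1962 + 36096)*(37669 + 1/(171*(2 + 171))) = 38058*(37669 + (1/171)/173) = 38058*(37669 + (1/171)*(1/173)) = 38058*(37669 + 1/29583) = 38058*(1114362028/29583) = 14136796687208/9861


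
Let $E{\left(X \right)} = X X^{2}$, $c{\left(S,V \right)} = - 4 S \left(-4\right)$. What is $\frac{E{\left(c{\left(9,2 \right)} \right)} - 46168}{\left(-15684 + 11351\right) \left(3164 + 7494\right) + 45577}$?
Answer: $- \frac{2939816}{46135537} \approx -0.063721$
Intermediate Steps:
$c{\left(S,V \right)} = 16 S$
$E{\left(X \right)} = X^{3}$
$\frac{E{\left(c{\left(9,2 \right)} \right)} - 46168}{\left(-15684 + 11351\right) \left(3164 + 7494\right) + 45577} = \frac{\left(16 \cdot 9\right)^{3} - 46168}{\left(-15684 + 11351\right) \left(3164 + 7494\right) + 45577} = \frac{144^{3} - 46168}{\left(-4333\right) 10658 + 45577} = \frac{2985984 - 46168}{-46181114 + 45577} = \frac{2939816}{-46135537} = 2939816 \left(- \frac{1}{46135537}\right) = - \frac{2939816}{46135537}$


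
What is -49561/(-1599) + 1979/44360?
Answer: 2201690381/70931640 ≈ 31.040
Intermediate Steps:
-49561/(-1599) + 1979/44360 = -49561*(-1/1599) + 1979*(1/44360) = 49561/1599 + 1979/44360 = 2201690381/70931640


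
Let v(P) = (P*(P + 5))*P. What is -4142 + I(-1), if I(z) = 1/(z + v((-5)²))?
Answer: -77658357/18749 ≈ -4142.0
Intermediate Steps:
v(P) = P²*(5 + P) (v(P) = (P*(5 + P))*P = P²*(5 + P))
I(z) = 1/(18750 + z) (I(z) = 1/(z + ((-5)²)²*(5 + (-5)²)) = 1/(z + 25²*(5 + 25)) = 1/(z + 625*30) = 1/(z + 18750) = 1/(18750 + z))
-4142 + I(-1) = -4142 + 1/(18750 - 1) = -4142 + 1/18749 = -77658357/18749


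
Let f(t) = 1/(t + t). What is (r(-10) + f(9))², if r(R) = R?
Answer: 32041/324 ≈ 98.892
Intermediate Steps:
f(t) = 1/(2*t)
(r(-10) + f(9))² = (-10 + (½)/9)² = (-10 + (½)*(⅑))² = (-10 + 1/18)² = (-179/18)² = 32041/324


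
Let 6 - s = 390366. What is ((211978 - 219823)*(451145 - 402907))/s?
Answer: 12614237/13012 ≈ 969.43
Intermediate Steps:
s = -390360 (s = 6 - 1*390366 = 6 - 390366 = -390360)
((211978 - 219823)*(451145 - 402907))/s = ((211978 - 219823)*(451145 - 402907))/(-390360) = -7845*48238*(-1/390360) = -378427110*(-1/390360) = 12614237/13012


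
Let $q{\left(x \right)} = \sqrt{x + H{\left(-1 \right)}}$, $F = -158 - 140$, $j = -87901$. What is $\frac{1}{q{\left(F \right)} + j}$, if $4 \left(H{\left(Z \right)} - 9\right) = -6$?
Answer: $- \frac{175802}{15453172183} - \frac{i \sqrt{1162}}{15453172183} \approx -1.1376 \cdot 10^{-5} - 2.2059 \cdot 10^{-9} i$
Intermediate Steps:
$H{\left(Z \right)} = \frac{15}{2}$ ($H{\left(Z \right)} = 9 + \frac{1}{4} \left(-6\right) = 9 - \frac{3}{2} = \frac{15}{2}$)
$F = -298$ ($F = -158 - 140 = -298$)
$q{\left(x \right)} = \sqrt{\frac{15}{2} + x}$ ($q{\left(x \right)} = \sqrt{x + \frac{15}{2}} = \sqrt{\frac{15}{2} + x}$)
$\frac{1}{q{\left(F \right)} + j} = \frac{1}{\frac{\sqrt{30 + 4 \left(-298\right)}}{2} - 87901} = \frac{1}{\frac{\sqrt{30 - 1192}}{2} - 87901} = \frac{1}{\frac{\sqrt{-1162}}{2} - 87901} = \frac{1}{\frac{i \sqrt{1162}}{2} - 87901} = \frac{1}{-87901 + \frac{i \sqrt{1162}}{2}}$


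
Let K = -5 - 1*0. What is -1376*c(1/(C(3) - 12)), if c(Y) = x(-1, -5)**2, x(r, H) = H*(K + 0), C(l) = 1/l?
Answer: -860000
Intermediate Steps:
K = -5 (K = -5 + 0 = -5)
x(r, H) = -5*H (x(r, H) = H*(-5 + 0) = H*(-5) = -5*H)
c(Y) = 625 (c(Y) = (-5*(-5))**2 = 25**2 = 625)
-1376*c(1/(C(3) - 12)) = -1376*625 = -860000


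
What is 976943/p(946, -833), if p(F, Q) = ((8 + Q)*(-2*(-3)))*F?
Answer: -88813/425700 ≈ -0.20863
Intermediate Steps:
p(F, Q) = F*(48 + 6*Q) (p(F, Q) = ((8 + Q)*6)*F = (48 + 6*Q)*F = F*(48 + 6*Q))
976943/p(946, -833) = 976943/((6*946*(8 - 833))) = 976943/((6*946*(-825))) = 976943/(-4682700) = 976943*(-1/4682700) = -88813/425700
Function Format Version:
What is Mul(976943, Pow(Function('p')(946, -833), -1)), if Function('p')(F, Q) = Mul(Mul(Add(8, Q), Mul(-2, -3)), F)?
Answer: Rational(-88813, 425700) ≈ -0.20863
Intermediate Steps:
Function('p')(F, Q) = Mul(F, Add(48, Mul(6, Q))) (Function('p')(F, Q) = Mul(Mul(Add(8, Q), 6), F) = Mul(Add(48, Mul(6, Q)), F) = Mul(F, Add(48, Mul(6, Q))))
Mul(976943, Pow(Function('p')(946, -833), -1)) = Mul(976943, Pow(Mul(6, 946, Add(8, -833)), -1)) = Mul(976943, Pow(Mul(6, 946, -825), -1)) = Mul(976943, Pow(-4682700, -1)) = Mul(976943, Rational(-1, 4682700)) = Rational(-88813, 425700)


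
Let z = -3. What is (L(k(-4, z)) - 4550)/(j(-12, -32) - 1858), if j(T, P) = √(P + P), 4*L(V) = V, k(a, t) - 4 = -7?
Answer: 16910587/6904456 + 18203*I/1726114 ≈ 2.4492 + 0.010546*I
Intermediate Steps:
k(a, t) = -3 (k(a, t) = 4 - 7 = -3)
L(V) = V/4
j(T, P) = √2*√P (j(T, P) = √(2*P) = √2*√P)
(L(k(-4, z)) - 4550)/(j(-12, -32) - 1858) = ((¼)*(-3) - 4550)/(√2*√(-32) - 1858) = (-¾ - 4550)/(√2*(4*I*√2) - 1858) = -18203/(4*(8*I - 1858)) = -18203*(-1858 - 8*I)/3452228/4 = -18203*(-1858 - 8*I)/13808912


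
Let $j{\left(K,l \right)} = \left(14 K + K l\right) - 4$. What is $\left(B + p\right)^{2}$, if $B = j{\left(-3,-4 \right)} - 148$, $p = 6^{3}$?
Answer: $1156$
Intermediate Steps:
$p = 216$
$j{\left(K,l \right)} = -4 + 14 K + K l$
$B = -182$ ($B = \left(-4 + 14 \left(-3\right) - -12\right) - 148 = \left(-4 - 42 + 12\right) - 148 = -34 - 148 = -182$)
$\left(B + p\right)^{2} = \left(-182 + 216\right)^{2} = 34^{2} = 1156$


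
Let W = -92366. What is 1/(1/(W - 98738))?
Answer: -191104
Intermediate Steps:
1/(1/(W - 98738)) = 1/(1/(-92366 - 98738)) = 1/(1/(-191104)) = 1/(-1/191104) = -191104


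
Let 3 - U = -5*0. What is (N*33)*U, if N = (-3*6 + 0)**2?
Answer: 32076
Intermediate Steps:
N = 324 (N = (-18 + 0)**2 = (-18)**2 = 324)
U = 3 (U = 3 - (-5)*0 = 3 - 1*0 = 3 + 0 = 3)
(N*33)*U = (324*33)*3 = 10692*3 = 32076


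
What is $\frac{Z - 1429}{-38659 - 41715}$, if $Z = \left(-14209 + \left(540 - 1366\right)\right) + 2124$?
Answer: $\frac{7170}{40187} \approx 0.17842$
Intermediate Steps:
$Z = -12911$ ($Z = \left(-14209 - 826\right) + 2124 = -15035 + 2124 = -12911$)
$\frac{Z - 1429}{-38659 - 41715} = \frac{-12911 - 1429}{-38659 - 41715} = - \frac{14340}{-80374} = \left(-14340\right) \left(- \frac{1}{80374}\right) = \frac{7170}{40187}$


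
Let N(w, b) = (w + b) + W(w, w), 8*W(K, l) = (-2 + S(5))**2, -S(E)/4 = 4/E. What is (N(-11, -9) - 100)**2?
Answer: 34000561/2500 ≈ 13600.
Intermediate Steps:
S(E) = -16/E
W(K, l) = 169/50 (W(K, l) = (-2 - 16/5)**2/8 = (-26/5)**2/8 = (1/8)*(676/25) = 169/50)
N(w, b) = 169/50 + b + w (N(w, b) = (w + b) + 169/50 = (b + w) + 169/50 = 169/50 + b + w)
(N(-11, -9) - 100)**2 = ((169/50 - 9 - 11) - 100)**2 = (-831/50 - 100)**2 = (-5831/50)**2 = 34000561/2500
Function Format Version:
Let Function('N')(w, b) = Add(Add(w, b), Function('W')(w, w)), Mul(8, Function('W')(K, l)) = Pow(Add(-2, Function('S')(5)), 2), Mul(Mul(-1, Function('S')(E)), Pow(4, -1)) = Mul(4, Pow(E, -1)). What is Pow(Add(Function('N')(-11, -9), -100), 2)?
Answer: Rational(34000561, 2500) ≈ 13600.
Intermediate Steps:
Function('S')(E) = Mul(-16, Pow(E, -1)) (Function('S')(E) = Mul(-4, Mul(4, Pow(E, -1))) = Mul(-16, Pow(E, -1)))
Function('W')(K, l) = Rational(169, 50) (Function('W')(K, l) = Mul(Rational(1, 8), Pow(Add(-2, Mul(-16, Pow(5, -1))), 2)) = Mul(Rational(1, 8), Pow(Add(-2, Mul(-16, Rational(1, 5))), 2)) = Mul(Rational(1, 8), Pow(Add(-2, Rational(-16, 5)), 2)) = Mul(Rational(1, 8), Pow(Rational(-26, 5), 2)) = Mul(Rational(1, 8), Rational(676, 25)) = Rational(169, 50))
Function('N')(w, b) = Add(Rational(169, 50), b, w) (Function('N')(w, b) = Add(Add(w, b), Rational(169, 50)) = Add(Add(b, w), Rational(169, 50)) = Add(Rational(169, 50), b, w))
Pow(Add(Function('N')(-11, -9), -100), 2) = Pow(Add(Add(Rational(169, 50), -9, -11), -100), 2) = Pow(Add(Rational(-831, 50), -100), 2) = Pow(Rational(-5831, 50), 2) = Rational(34000561, 2500)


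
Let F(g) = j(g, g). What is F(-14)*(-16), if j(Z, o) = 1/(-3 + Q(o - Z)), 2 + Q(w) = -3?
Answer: 2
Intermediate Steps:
Q(w) = -5 (Q(w) = -2 - 3 = -5)
j(Z, o) = -⅛ (j(Z, o) = 1/(-3 - 5) = 1/(-8) = -⅛)
F(g) = -⅛
F(-14)*(-16) = -⅛*(-16) = 2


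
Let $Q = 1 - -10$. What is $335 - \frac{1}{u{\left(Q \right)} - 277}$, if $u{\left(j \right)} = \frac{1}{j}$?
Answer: $\frac{1020421}{3046} \approx 335.0$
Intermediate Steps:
$Q = 11$ ($Q = 1 + 10 = 11$)
$335 - \frac{1}{u{\left(Q \right)} - 277} = 335 - \frac{1}{\frac{1}{11} - 277} = 335 - \frac{1}{- \frac{3046}{11}} = 335 - - \frac{11}{3046} = 335 + \frac{11}{3046} = \frac{1020421}{3046}$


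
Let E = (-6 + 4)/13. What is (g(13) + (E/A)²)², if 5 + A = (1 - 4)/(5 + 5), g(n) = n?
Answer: 38090781963529/225360027841 ≈ 169.02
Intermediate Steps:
A = -53/10 (A = -5 + (1 - 4)/(5 + 5) = -5 - 3/10 = -53/10 ≈ -5.3000)
E = -2/13 (E = -2*1/13 = -2/13 ≈ -0.15385)
(g(13) + (E/A)²)² = (13 + (-2/(13*(-53/10)))²)² = (13 + (-2/13*(-10/53))²)² = (13 + (20/689)²)² = (13 + 400/474721)² = (6171773/474721)² = 38090781963529/225360027841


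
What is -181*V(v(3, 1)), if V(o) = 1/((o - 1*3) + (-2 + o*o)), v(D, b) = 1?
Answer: 181/3 ≈ 60.333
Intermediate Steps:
V(o) = 1/(-5 + o + o**2) (V(o) = 1/((o - 3) + (-2 + o**2)) = 1/((-3 + o) + (-2 + o**2)) = 1/(-5 + o + o**2))
-181*V(v(3, 1)) = -181/(-5 + 1 + 1**2) = -181/(-5 + 1 + 1) = -181/(-3) = -181*(-1/3) = 181/3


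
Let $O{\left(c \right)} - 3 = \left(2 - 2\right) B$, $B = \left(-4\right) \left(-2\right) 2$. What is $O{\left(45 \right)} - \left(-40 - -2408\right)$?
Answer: $-2365$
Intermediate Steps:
$B = 16$ ($B = 8 \cdot 2 = 16$)
$O{\left(c \right)} = 3$ ($O{\left(c \right)} = 3 + \left(2 - 2\right) 16 = 3 + 0 \cdot 16 = 3 + 0 = 3$)
$O{\left(45 \right)} - \left(-40 - -2408\right) = 3 - \left(-40 - -2408\right) = 3 - \left(-40 + 2408\right) = 3 - 2368 = -2365$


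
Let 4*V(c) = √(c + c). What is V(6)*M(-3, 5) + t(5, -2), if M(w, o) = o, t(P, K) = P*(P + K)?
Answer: 15 + 5*√3/2 ≈ 19.330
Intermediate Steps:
t(P, K) = P*(K + P)
V(c) = √2*√c/4 (V(c) = √(c + c)/4 = √(2*c)/4 = (√2*√c)/4 = √2*√c/4)
V(6)*M(-3, 5) + t(5, -2) = (√2*√6/4)*5 + 5*(-2 + 5) = (√3/2)*5 + 5*3 = 5*√3/2 + 15 = 15 + 5*√3/2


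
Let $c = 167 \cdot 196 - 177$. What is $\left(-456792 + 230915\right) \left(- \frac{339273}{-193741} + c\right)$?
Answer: $- \frac{1424736689292056}{193741} \approx -7.3538 \cdot 10^{9}$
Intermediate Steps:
$c = 32555$ ($c = 32732 - 177 = 32555$)
$\left(-456792 + 230915\right) \left(- \frac{339273}{-193741} + c\right) = \left(-456792 + 230915\right) \left(- \frac{339273}{-193741} + 32555\right) = - 225877 \left(\left(-339273\right) \left(- \frac{1}{193741}\right) + 32555\right) = - 225877 \left(\frac{339273}{193741} + 32555\right) = \left(-225877\right) \frac{6307577528}{193741} = - \frac{1424736689292056}{193741}$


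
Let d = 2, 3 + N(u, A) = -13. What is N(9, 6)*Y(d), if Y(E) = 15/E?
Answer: -120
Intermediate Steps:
N(u, A) = -16 (N(u, A) = -3 - 13 = -16)
N(9, 6)*Y(d) = -240/2 = -16*15/2 = -120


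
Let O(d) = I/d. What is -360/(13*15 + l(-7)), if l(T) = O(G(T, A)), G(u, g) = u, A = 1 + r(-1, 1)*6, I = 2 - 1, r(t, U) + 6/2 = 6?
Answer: -630/341 ≈ -1.8475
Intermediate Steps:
r(t, U) = 3 (r(t, U) = -3 + 6 = 3)
I = 1
A = 19 (A = 1 + 3*6 = 1 + 18 = 19)
O(d) = 1/d
l(T) = 1/T
-360/(13*15 + l(-7)) = -360/(13*15 + 1/(-7)) = -360/(195 - ⅐) = -360/1364/7 = -360*7/1364 = -630/341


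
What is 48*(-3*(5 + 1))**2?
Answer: 15552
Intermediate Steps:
48*(-3*(5 + 1))**2 = 48*(-3*6)**2 = 48*(-18)**2 = 48*324 = 15552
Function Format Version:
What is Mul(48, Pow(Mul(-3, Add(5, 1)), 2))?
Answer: 15552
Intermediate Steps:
Mul(48, Pow(Mul(-3, Add(5, 1)), 2)) = Mul(48, Pow(Mul(-3, 6), 2)) = Mul(48, Pow(-18, 2)) = Mul(48, 324) = 15552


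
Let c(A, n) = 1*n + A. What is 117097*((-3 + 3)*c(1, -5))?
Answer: 0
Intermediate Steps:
c(A, n) = A + n (c(A, n) = n + A = A + n)
117097*((-3 + 3)*c(1, -5)) = 117097*((-3 + 3)*(1 - 5)) = 117097*(0*(-4)) = 117097*0 = 0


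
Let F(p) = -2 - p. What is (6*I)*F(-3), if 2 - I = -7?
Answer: 54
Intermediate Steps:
I = 9 (I = 2 - 1*(-7) = 2 + 7 = 9)
(6*I)*F(-3) = (6*9)*(-2 - 1*(-3)) = 54*(-2 + 3) = 54*1 = 54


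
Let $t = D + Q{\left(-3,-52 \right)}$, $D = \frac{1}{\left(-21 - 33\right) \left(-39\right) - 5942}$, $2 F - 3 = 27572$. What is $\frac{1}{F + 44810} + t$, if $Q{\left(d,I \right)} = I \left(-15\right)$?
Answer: $\frac{350656706077}{449560020} \approx 780.0$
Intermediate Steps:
$F = \frac{27575}{2}$ ($F = \frac{3}{2} + \frac{1}{2} \cdot 27572 = \frac{3}{2} + 13786 = \frac{27575}{2} \approx 13788.0$)
$Q{\left(d,I \right)} = - 15 I$
$D = - \frac{1}{3836}$ ($D = \frac{1}{\left(-54\right) \left(-39\right) - 5942} = \frac{1}{2106 - 5942} = \frac{1}{-3836} = - \frac{1}{3836} \approx -0.00026069$)
$t = \frac{2992079}{3836}$ ($t = - \frac{1}{3836} - -780 = - \frac{1}{3836} + 780 = \frac{2992079}{3836} \approx 780.0$)
$\frac{1}{F + 44810} + t = \frac{1}{\frac{27575}{2} + 44810} + \frac{2992079}{3836} = \frac{1}{\frac{117195}{2}} + \frac{2992079}{3836} = \frac{2}{117195} + \frac{2992079}{3836} = \frac{350656706077}{449560020}$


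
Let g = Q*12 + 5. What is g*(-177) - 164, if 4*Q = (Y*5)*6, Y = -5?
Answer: 78601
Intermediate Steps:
Q = -75/2 (Q = (-5*5*6)/4 = (-25*6)/4 = (¼)*(-150) = -75/2 ≈ -37.500)
g = -445 (g = -75/2*12 + 5 = -450 + 5 = -445)
g*(-177) - 164 = -445*(-177) - 164 = 78765 - 164 = 78601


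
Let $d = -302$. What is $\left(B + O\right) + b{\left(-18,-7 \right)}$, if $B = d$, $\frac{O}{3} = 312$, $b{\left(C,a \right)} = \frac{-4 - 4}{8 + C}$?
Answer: $\frac{3174}{5} \approx 634.8$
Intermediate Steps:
$b{\left(C,a \right)} = - \frac{8}{8 + C}$
$O = 936$ ($O = 3 \cdot 312 = 936$)
$B = -302$
$\left(B + O\right) + b{\left(-18,-7 \right)} = \left(-302 + 936\right) - \frac{8}{8 - 18} = 634 - \frac{8}{-10} = 634 - - \frac{4}{5} = 634 + \frac{4}{5} = \frac{3174}{5}$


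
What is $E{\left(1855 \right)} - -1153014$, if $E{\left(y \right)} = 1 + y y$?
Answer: $4594040$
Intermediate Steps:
$E{\left(y \right)} = 1 + y^{2}$
$E{\left(1855 \right)} - -1153014 = \left(1 + 1855^{2}\right) - -1153014 = \left(1 + 3441025\right) + 1153014 = 3441026 + 1153014 = 4594040$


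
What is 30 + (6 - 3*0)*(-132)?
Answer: -762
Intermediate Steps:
30 + (6 - 3*0)*(-132) = 30 + (6 + 0)*(-132) = 30 + 6*(-132) = 30 - 792 = -762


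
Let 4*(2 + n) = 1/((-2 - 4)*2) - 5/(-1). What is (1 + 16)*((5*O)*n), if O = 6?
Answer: -3145/8 ≈ -393.13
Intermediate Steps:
n = -37/48 (n = -2 + (1/((-2 - 4)*2) - 5/(-1))/4 = -2 + (1/(-6*2) - 5*(-1))/4 = -2 + (1/(-12) + 5)/4 = -2 + (1*(-1/12) + 5)/4 = -2 + (-1/12 + 5)/4 = -2 + (1/4)*(59/12) = -2 + 59/48 = -37/48 ≈ -0.77083)
(1 + 16)*((5*O)*n) = (1 + 16)*((5*6)*(-37/48)) = 17*(30*(-37/48)) = 17*(-185/8) = -3145/8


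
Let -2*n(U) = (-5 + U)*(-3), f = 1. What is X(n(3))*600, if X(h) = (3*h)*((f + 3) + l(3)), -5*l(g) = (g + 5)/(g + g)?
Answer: -20160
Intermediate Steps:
l(g) = -(5 + g)/(10*g) (l(g) = -(g + 5)/(5*(g + g)) = -(5 + g)/(5*(2*g)) = -(5 + g)*1/(2*g)/5 = -(5 + g)/(10*g))
n(U) = -15/2 + 3*U/2 (n(U) = -(-5 + U)*(-3)/2 = -(15 - 3*U)/2 = -15/2 + 3*U/2)
X(h) = 56*h/5 (X(h) = (3*h)*((1 + 3) + (⅒)*(-5 - 1*3)/3) = (3*h)*(4 + (⅒)*(⅓)*(-5 - 3)) = (3*h)*(4 + (⅒)*(⅓)*(-8)) = (3*h)*(4 - 4/15) = (3*h)*(56/15) = 56*h/5)
X(n(3))*600 = (56*(-15/2 + (3/2)*3)/5)*600 = (56*(-15/2 + 9/2)/5)*600 = ((56/5)*(-3))*600 = -168/5*600 = -20160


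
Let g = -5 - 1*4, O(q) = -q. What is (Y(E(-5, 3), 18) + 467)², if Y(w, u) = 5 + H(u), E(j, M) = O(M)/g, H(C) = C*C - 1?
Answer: 632025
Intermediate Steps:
H(C) = -1 + C² (H(C) = C² - 1 = -1 + C²)
g = -9 (g = -5 - 4 = -9)
E(j, M) = M/9 (E(j, M) = -M/(-9) = -M*(-⅑) = M/9)
Y(w, u) = 4 + u² (Y(w, u) = 5 + (-1 + u²) = 4 + u²)
(Y(E(-5, 3), 18) + 467)² = ((4 + 18²) + 467)² = ((4 + 324) + 467)² = (328 + 467)² = 795² = 632025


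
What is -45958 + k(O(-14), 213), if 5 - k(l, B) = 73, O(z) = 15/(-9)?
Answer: -46026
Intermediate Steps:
O(z) = -5/3 (O(z) = 15*(-1/9) = -5/3)
k(l, B) = -68 (k(l, B) = 5 - 1*73 = 5 - 73 = -68)
-45958 + k(O(-14), 213) = -45958 - 68 = -46026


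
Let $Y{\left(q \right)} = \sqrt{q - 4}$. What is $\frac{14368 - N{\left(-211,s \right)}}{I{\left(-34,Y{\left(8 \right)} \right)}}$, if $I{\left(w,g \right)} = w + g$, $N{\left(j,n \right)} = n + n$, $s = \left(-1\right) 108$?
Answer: $- \frac{1823}{4} \approx -455.75$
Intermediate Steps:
$s = -108$
$N{\left(j,n \right)} = 2 n$
$Y{\left(q \right)} = \sqrt{-4 + q}$ ($Y{\left(q \right)} = \sqrt{q - 4} = \sqrt{-4 + q}$)
$I{\left(w,g \right)} = g + w$
$\frac{14368 - N{\left(-211,s \right)}}{I{\left(-34,Y{\left(8 \right)} \right)}} = \frac{14368 - 2 \left(-108\right)}{\sqrt{-4 + 8} - 34} = \frac{14368 - -216}{\sqrt{4} - 34} = \frac{14368 + 216}{2 - 34} = \frac{14584}{-32} = 14584 \left(- \frac{1}{32}\right) = - \frac{1823}{4}$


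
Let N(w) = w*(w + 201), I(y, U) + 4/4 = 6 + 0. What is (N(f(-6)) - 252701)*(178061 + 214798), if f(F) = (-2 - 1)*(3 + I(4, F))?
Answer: -100944727191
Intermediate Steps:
I(y, U) = 5 (I(y, U) = -1 + (6 + 0) = -1 + 6 = 5)
f(F) = -24 (f(F) = (-2 - 1)*(3 + 5) = -3*8 = -24)
N(w) = w*(201 + w)
(N(f(-6)) - 252701)*(178061 + 214798) = (-24*(201 - 24) - 252701)*(178061 + 214798) = (-24*177 - 252701)*392859 = (-4248 - 252701)*392859 = -256949*392859 = -100944727191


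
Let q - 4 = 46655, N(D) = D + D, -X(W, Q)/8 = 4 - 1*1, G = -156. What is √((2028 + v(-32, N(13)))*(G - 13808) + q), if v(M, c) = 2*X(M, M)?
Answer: I*√27602061 ≈ 5253.8*I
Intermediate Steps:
X(W, Q) = -24 (X(W, Q) = -8*(4 - 1*1) = -8*(4 - 1) = -8*3 = -24)
N(D) = 2*D
q = 46659 (q = 4 + 46655 = 46659)
v(M, c) = -48 (v(M, c) = 2*(-24) = -48)
√((2028 + v(-32, N(13)))*(G - 13808) + q) = √((2028 - 48)*(-156 - 13808) + 46659) = √(1980*(-13964) + 46659) = √(-27648720 + 46659) = √(-27602061) = I*√27602061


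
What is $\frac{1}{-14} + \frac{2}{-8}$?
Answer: $- \frac{9}{28} \approx -0.32143$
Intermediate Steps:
$\frac{1}{-14} + \frac{2}{-8} = - \frac{1}{14} + 2 \left(- \frac{1}{8}\right) = - \frac{1}{14} - \frac{1}{4} = - \frac{9}{28}$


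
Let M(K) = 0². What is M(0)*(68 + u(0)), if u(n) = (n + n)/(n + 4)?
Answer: 0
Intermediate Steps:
u(n) = 2*n/(4 + n) (u(n) = (2*n)/(4 + n) = 2*n/(4 + n))
M(K) = 0
M(0)*(68 + u(0)) = 0*(68 + 2*0/(4 + 0)) = 0*(68 + 2*0/4) = 0*(68 + 2*0*(¼)) = 0*(68 + 0) = 0*68 = 0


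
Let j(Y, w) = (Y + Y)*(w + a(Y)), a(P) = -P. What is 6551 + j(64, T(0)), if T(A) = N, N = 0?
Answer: -1641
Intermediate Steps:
T(A) = 0
j(Y, w) = 2*Y*(w - Y) (j(Y, w) = (Y + Y)*(w - Y) = (2*Y)*(w - Y) = 2*Y*(w - Y))
6551 + j(64, T(0)) = 6551 + 2*64*(0 - 1*64) = 6551 + 2*64*(0 - 64) = 6551 + 2*64*(-64) = 6551 - 8192 = -1641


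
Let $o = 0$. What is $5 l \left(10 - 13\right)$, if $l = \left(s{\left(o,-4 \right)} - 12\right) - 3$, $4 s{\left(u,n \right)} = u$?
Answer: $225$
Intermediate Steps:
$s{\left(u,n \right)} = \frac{u}{4}$
$l = -15$ ($l = \left(\frac{1}{4} \cdot 0 - 12\right) - 3 = \left(0 - 12\right) - 3 = -12 - 3 = -15$)
$5 l \left(10 - 13\right) = 5 \left(-15\right) \left(10 - 13\right) = \left(-75\right) \left(-3\right) = 225$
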